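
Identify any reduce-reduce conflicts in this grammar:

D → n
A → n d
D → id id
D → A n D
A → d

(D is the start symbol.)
No reduce-reduce conflicts

A reduce-reduce conflict occurs when an LR(0) state has two complete items [A → α .] and [B → β .] — both call for a reduction, and with no lookahead the parser cannot choose between them.

Augment with D' → D and build the canonical LR(0) collection (I0 = CLOSURE({[D' → . D]}), then GOTO on every symbol after a dot until no new states appear). It has 10 states:
  I0: { [A → . d], [A → . n d], [D → . A n D], [D → . id id], [D → . n], [D' → . D] }  — shift
  I1: { [D → A . n D] }  — shift
  I2: { [D' → D .] }  — accept
  I3: { [A → d .] }  — reduce
  I4: { [D → id . id] }  — shift
  I5: { [A → n . d], [D → n .] }  — shift, reduce
  I6: { [A → n d .] }  — reduce
  I7: { [D → id id .] }  — reduce
  I8: { [A → . d], [A → . n d], [D → . A n D], [D → . id id], [D → . n], [D → A n . D] }  — shift
  I9: { [D → A n D .] }  — reduce

No state contains more than one complete item.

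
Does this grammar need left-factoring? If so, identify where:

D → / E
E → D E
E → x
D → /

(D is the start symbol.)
Yes, D has productions with common prefix '/'

Left-factoring is needed when two productions for the same non-terminal
share a common prefix on the right-hand side.

Productions for D:
  D → / E
  D → /
Productions for E:
  E → D E
  E → x

Found common prefix '/' in productions for D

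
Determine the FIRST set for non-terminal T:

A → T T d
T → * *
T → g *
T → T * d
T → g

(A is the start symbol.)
{ '*', 'g' }

From T → * *:
  - '*' is a terminal: add '*' and stop
From T → g *:
  - g is a terminal: add 'g' and stop
From T → T * d:
  - T is the symbol being defined: contributes nothing new
    T is not nullable, so stop
From T → g:
  - g is a terminal: add 'g' and stop

Collecting: FIRST(T) = { '*', 'g' }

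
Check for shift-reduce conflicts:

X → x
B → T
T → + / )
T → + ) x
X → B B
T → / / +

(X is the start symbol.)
No shift-reduce conflicts

Augment with X' → X and build the canonical LR(0) collection (I0 = CLOSURE({[X' → . X]}), then GOTO on every symbol after a dot until no new states appear). It has 14 states:
  I0: { [B → . T], [T → . + ) x], [T → . + / )], [T → . / / +], [X → . B B], [X → . x], [X' → . X] }  — shift
  I1: { [T → + . ) x], [T → + . / )] }  — shift
  I2: { [T → / . / +] }  — shift
  I3: { [B → . T], [T → . + ) x], [T → . + / )], [T → . / / +], [X → B . B] }  — shift
  I4: { [B → T .] }  — reduce
  I5: { [X' → X .] }  — accept
  I6: { [X → x .] }  — reduce
  I7: { [X → B B .] }  — reduce
  I8: { [T → / / . +] }  — shift
  I9: { [T → / / + .] }  — reduce
  I10: { [T → + ) . x] }  — shift
  I11: { [T → + / . )] }  — shift
  I12: { [T → + / ) .] }  — reduce
  I13: { [T → + ) x .] }  — reduce

No state contains both a complete item and a shift item.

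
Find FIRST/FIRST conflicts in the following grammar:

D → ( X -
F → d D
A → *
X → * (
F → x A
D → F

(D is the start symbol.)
A FIRST/FIRST conflict occurs when two productions N → α and N → β for the same non-terminal have FIRST(α) ∩ FIRST(β) ≠ ∅ (with ε ∈ FIRST of a nullable right-hand side, so two nullable alternatives also conflict).

FIRST sets of the non-terminals at (or reachable through a nullable prefix from) the front of some alternative:
  FIRST(F) = { 'd', 'x' }

Productions for D:
  D → ( X -: FIRST = { '(' }
  D → F: FIRST = { 'd', 'x' }
Productions for F:
  F → d D: FIRST = { 'd' }
  F → x A: FIRST = { 'x' }
A, X have only one production, so no FIRST/FIRST conflict is possible there.

All alternatives of each non-terminal have pairwise disjoint FIRST sets.

Answer: No FIRST/FIRST conflicts.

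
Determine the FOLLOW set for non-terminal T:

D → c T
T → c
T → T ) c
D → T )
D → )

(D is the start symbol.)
To compute FOLLOW(T), find every occurrence of T on a right-hand side N → α T β: add FIRST(β) \ {ε}, and if β is empty or nullable also add FOLLOW(N). Iterate to a fixed point.

In D → c T: T is at the end, add FOLLOW(D)
In T → T ) c: T is followed by ')' c, add FIRST(')' c) \ {ε} = { ')' }
In D → T ): T is followed by ')', add FIRST(')') \ {ε} = { ')' }

The FOLLOW sets referred to above (computed the same way, to a fixed point):
  FOLLOW(D) = { $ }

Taking the union: FOLLOW(T) = { $, ')' }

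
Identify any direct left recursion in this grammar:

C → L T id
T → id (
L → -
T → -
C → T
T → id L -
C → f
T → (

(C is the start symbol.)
No direct left recursion

Direct left recursion occurs when N → N α for some non-terminal N (the right-hand side begins with the left-hand side itself).

C → L T id: starts with L
T → id (: starts with id
L → -: starts with '-'
T → -: starts with '-'
C → T: starts with T
T → id L -: starts with id
C → f: starts with f
T → (: starts with '('

No direct left recursion found.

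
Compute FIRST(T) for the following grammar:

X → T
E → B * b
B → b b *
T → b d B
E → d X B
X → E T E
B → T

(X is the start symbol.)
{ 'b' }

From T → b d B:
  - b is a terminal: add 'b' and stop

Collecting: FIRST(T) = { 'b' }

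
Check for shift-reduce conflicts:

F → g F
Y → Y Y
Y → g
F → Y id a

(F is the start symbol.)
A shift-reduce conflict occurs when an LR(0) state has both:
  - a complete (reduce) item [A → α .] (dot at the end), and
  - a shift item [B → β . c γ] (dot before a terminal).

Augment with F' → F and build the canonical LR(0) collection (I0 = CLOSURE({[F' → . F]}), then GOTO on every symbol after a dot until no new states appear). It has 9 states:
  I0: { [F → . Y id a], [F → . g F], [F' → . F], [Y → . Y Y], [Y → . g] }  — shift
  I1: { [F' → F .] }  — accept
  I2: { [F → Y . id a], [Y → . Y Y], [Y → . g], [Y → Y . Y] }  — shift
  I3: { [F → . Y id a], [F → . g F], [F → g . F], [Y → . Y Y], [Y → . g], [Y → g .] }  — shift, reduce
  I4: { [F → g F .] }  — reduce
  I5: { [Y → . Y Y], [Y → . g], [Y → Y . Y], [Y → Y Y .] }  — shift, reduce
  I6: { [Y → g .] }  — reduce
  I7: { [F → Y id . a] }  — shift
  I8: { [F → Y id a .] }  — reduce

I3 contains reduce item [Y → g .] and shift items [F → . g F], [Y → . g] — shift-reduce conflict.
I5 contains reduce item [Y → Y Y .] and shift item [Y → . g] — shift-reduce conflict.

Answer: Yes — I3: [Y → g .] vs [F → . g F]; I5: [Y → Y Y .] vs [Y → . g]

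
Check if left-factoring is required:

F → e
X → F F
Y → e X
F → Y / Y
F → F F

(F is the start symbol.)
Left-factoring is needed when two productions for the same non-terminal
share a common prefix on the right-hand side.

Productions for F:
  F → e
  F → Y / Y
  F → F F

No common prefixes found.

Answer: No, left-factoring is not needed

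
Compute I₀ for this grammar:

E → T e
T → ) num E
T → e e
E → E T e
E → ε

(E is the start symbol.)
First, augment the grammar with E' → E
I₀ = CLOSURE({ [E' → . E] }):
  [E' → . E] has the dot before E: add [E → . T e], [E → . E T e], [E → .]
  [E → . T e] has the dot before T: add [T → . ) num E], [T → . e e]
No further items can be added.

I₀ = { [E → . E T e], [E → . T e], [E → .], [E' → . E], [T → . ) num E], [T → . e e] }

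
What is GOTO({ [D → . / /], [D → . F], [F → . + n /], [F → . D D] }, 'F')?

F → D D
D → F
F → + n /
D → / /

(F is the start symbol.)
{ [D → F .] }

GOTO(I, 'F') = CLOSURE({ [A → αX.β] : [A → α.Xβ] ∈ I, X = 'F' })

Items with dot before 'F', with the dot advanced:
  [D → . F] → [D → F .]
Closure adds nothing (no advanced item has the dot before a non-terminal).

GOTO = { [D → F .] }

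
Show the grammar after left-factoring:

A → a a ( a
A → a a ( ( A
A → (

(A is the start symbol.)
A → a a ( A'
A' → a
A' → ( A
A → (

Left-factoring transforms A → αβ₁ | αβ₂ into A → αA' and A' → β₁ | β₂
(α is the longest common prefix among the alternatives). Repeat until
no nonterminal has two alternatives with a common prefix.

Round 1: A has alternatives sharing prefix 'a a ('. Introduce A': A → a a ( A'
  Add: A' → a
  Add: A' → ( A

No remaining common prefixes — done.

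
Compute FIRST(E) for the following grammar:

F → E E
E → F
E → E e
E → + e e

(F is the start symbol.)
{ '+' }

FIRST sets of the other non-terminals involved (by the same procedure, iterated to a fixed point):
  FIRST(F) = { '+' }

From E → F:
  - F is a non-terminal: add FIRST(F) \ {ε} = { '+' }
    F is not nullable, so stop
From E → E e:
  - E is the symbol being defined: contributes nothing new
    E is not nullable, so stop
From E → + e e:
  - '+' is a terminal: add '+' and stop

Collecting: FIRST(E) = { '+' }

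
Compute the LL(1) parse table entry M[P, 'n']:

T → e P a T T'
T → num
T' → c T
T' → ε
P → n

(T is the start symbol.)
To find M[P, 'n'], we find productions for P where 'n' is in the predict set (PREDICT(N → α) = (FIRST(α) \ {ε}) ∪ (FOLLOW(N) if α ⇒* ε)).

P → n: PREDICT = { 'n' }
  'n' is in predict set, so this production goes in M[P, 'n']

M[P, 'n'] = P → n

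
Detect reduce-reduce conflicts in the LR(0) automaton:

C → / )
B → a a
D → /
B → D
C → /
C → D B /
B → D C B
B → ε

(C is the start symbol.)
A reduce-reduce conflict occurs when an LR(0) state has two complete items [A → α .] and [B → β .] — both call for a reduction, and with no lookahead the parser cannot choose between them.

Augment with C' → C and build the canonical LR(0) collection (I0 = CLOSURE({[C' → . C]}), then GOTO on every symbol after a dot until no new states appear). It has 13 states:
  I0: { [C → . / )], [C → . /], [C → . D B /], [C' → . C], [D → . /] }  — shift
  I1: { [C → / . )], [C → / .], [D → / .] }  — shift, 2 reduces
  I2: { [C' → C .] }  — accept
  I3: { [B → . D C B], [B → . D], [B → . a a], [B → .], [C → D . B /], [D → . /] }  — shift, reduce
  I4: { [D → / .] }  — reduce
  I5: { [C → D B . /] }  — shift
  I6: { [B → D . C B], [B → D .], [C → . / )], [C → . /], [C → . D B /], [D → . /] }  — shift, reduce
  I7: { [B → a . a] }  — shift
  I8: { [B → a a .] }  — reduce
  I9: { [B → . D C B], [B → . D], [B → . a a], [B → .], [B → D C . B], [D → . /] }  — shift, reduce
  I10: { [B → D C B .] }  — reduce
  I11: { [C → D B / .] }  — reduce
  I12: { [C → / ) .] }  — reduce

I1 contains complete items [C → / .], [D → / .] — reduce-reduce conflict.

Answer: Yes — I1: [C → / .] vs [D → / .]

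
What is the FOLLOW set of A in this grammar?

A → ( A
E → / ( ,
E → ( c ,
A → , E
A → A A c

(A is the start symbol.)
To compute FOLLOW(A), find every occurrence of A on a right-hand side N → α A β: add FIRST(β) \ {ε}, and if β is empty or nullable also add FOLLOW(N). Iterate to a fixed point.

A is the start symbol, so $ ∈ FOLLOW(A).
In A → ( A: A is at the end; this adds FOLLOW(A) to itself — nothing new
In A → A A c: A is followed by A c, add FIRST(A c) \ {ε} = { '(', ',' }
In A → A A c: A is followed by c, add FIRST(c) \ {ε} = { 'c' }

Taking the union: FOLLOW(A) = { $, '(', ',', 'c' }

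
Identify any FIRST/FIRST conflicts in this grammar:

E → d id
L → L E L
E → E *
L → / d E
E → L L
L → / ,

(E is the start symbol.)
FIRST sets of the non-terminals at (or reachable through a nullable prefix from) the front of some alternative:
  FIRST(E) = { '/', 'd' }
  FIRST(L) = { '/' }

Productions for E:
  E → d id: FIRST = { 'd' }
  E → E *: FIRST = { '/', 'd' }
  E → L L: FIRST = { '/' }
Productions for L:
  L → L E L: FIRST = { '/' }
  L → / d E: FIRST = { '/' }
  L → / ,: FIRST = { '/' }

Conflict for E: E → d id and E → E *
  Overlap: { 'd' }
Conflict for E: E → E * and E → L L
  Overlap: { '/' }
Conflict for L: L → L E L and L → / d E
  Overlap: { '/' }
Conflict for L: L → L E L and L → / ,
  Overlap: { '/' }
Conflict for L: L → / d E and L → / ,
  Overlap: { '/' }

Answer: Yes. E → d id / E → E '*' on { 'd' }; E → E '*' / E → L L on { '/' }; L → L E L / L → '/' d E on { '/' }; L → L E L / L → '/' ',' on { '/' }; L → '/' d E / L → '/' ',' on { '/' }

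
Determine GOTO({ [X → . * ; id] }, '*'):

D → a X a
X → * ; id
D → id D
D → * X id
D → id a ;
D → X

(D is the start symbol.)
{ [X → * . ; id] }

GOTO(I, '*') = CLOSURE({ [A → αX.β] : [A → α.Xβ] ∈ I, X = '*' })

Items with dot before '*', with the dot advanced:
  [X → . * ; id] → [X → * . ; id]
Closure adds nothing (no advanced item has the dot before a non-terminal).

GOTO = { [X → * . ; id] }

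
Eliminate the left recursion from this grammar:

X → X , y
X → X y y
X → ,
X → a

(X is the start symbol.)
X is directly left-recursive. The standard transformation for
  A → A α₁ | ... | A α_m | β₁ | ... | β_n
is
  A  → β₁ A' | ... | β_n A'
  A' → α₁ A' | ... | α_m A' | ε

X → , becomes X → , X'
X → a becomes X → a X'
X → X , y becomes X' → , y X'
X → X y y becomes X' → y y X'
Add X' → ε

Resulting grammar:
X → , X'
X → a X'
X' → , y X'
X' → y y X'
X' → ε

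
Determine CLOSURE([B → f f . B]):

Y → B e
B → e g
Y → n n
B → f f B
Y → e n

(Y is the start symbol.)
Start with: [B → f f . B]
  [B → f f . B] has the dot before B: add [B → . e g], [B → . f f B]
No further items can be added.

CLOSURE = { [B → . e g], [B → . f f B], [B → f f . B] }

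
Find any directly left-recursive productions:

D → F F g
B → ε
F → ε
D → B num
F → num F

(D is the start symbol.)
No direct left recursion

Direct left recursion occurs when N → N α for some non-terminal N (the right-hand side begins with the left-hand side itself).

D → F F g: starts with F
B → ε: starts with ε
F → ε: starts with ε
D → B num: starts with B
F → num F: starts with num

No direct left recursion found.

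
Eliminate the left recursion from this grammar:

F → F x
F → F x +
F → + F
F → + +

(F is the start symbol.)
F → + F F'
F → + + F'
F' → x F'
F' → x + F'
F' → ε

F is directly left-recursive. The standard transformation for
  A → A α₁ | ... | A α_m | β₁ | ... | β_n
is
  A  → β₁ A' | ... | β_n A'
  A' → α₁ A' | ... | α_m A' | ε

F → + F becomes F → + F F'
F → + + becomes F → + + F'
F → F x becomes F' → x F'
F → F x + becomes F' → x + F'
Add F' → ε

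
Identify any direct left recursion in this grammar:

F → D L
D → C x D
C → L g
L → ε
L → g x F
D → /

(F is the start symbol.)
Direct left recursion occurs when N → N α for some non-terminal N (the right-hand side begins with the left-hand side itself).

F → D L: starts with D
D → C x D: starts with C
C → L g: starts with L
L → ε: starts with ε
L → g x F: starts with g
D → /: starts with '/'

No direct left recursion found.

Answer: No direct left recursion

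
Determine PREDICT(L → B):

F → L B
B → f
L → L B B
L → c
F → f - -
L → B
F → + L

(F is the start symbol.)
{ 'f' }

PREDICT(L → B) = (FIRST(RHS) \ {ε}) ∪ (FOLLOW(L) if ε ∈ FIRST(RHS), i.e. RHS ⇒* ε)
FIRST(B) = { 'f' }
FIRST(B) = { 'f' }
ε ∉ FIRST(B), so FOLLOW(L) is not added.
PREDICT(L → B) = { 'f' }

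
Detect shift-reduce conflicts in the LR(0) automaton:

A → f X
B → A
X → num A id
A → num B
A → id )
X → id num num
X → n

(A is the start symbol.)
No shift-reduce conflicts

A shift-reduce conflict occurs when an LR(0) state has both:
  - a complete (reduce) item [A → α .] (dot at the end), and
  - a shift item [B → β . c γ] (dot before a terminal).

Augment with A' → A and build the canonical LR(0) collection (I0 = CLOSURE({[A' → . A]}), then GOTO on every symbol after a dot until no new states appear). It has 16 states:
  I0: { [A → . f X], [A → . id )], [A → . num B], [A' → . A] }  — shift
  I1: { [A' → A .] }  — accept
  I2: { [A → f . X], [X → . id num num], [X → . n], [X → . num A id] }  — shift
  I3: { [A → id . )] }  — shift
  I4: { [A → . f X], [A → . id )], [A → . num B], [A → num . B], [B → . A] }  — shift
  I5: { [B → A .] }  — reduce
  I6: { [A → num B .] }  — reduce
  I7: { [A → id ) .] }  — reduce
  I8: { [A → f X .] }  — reduce
  I9: { [X → id . num num] }  — shift
  I10: { [X → n .] }  — reduce
  I11: { [A → . f X], [A → . id )], [A → . num B], [X → num . A id] }  — shift
  I12: { [X → num A . id] }  — shift
  I13: { [X → num A id .] }  — reduce
  I14: { [X → id num . num] }  — shift
  I15: { [X → id num num .] }  — reduce

No state contains both a complete item and a shift item.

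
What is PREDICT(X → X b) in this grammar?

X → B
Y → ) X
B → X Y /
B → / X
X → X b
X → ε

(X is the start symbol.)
PREDICT(X → X b) = (FIRST(RHS) \ {ε}) ∪ (FOLLOW(X) if ε ∈ FIRST(RHS), i.e. RHS ⇒* ε)
FIRST(X) = { ')', '/', 'b', ε }
FIRST(X b) = { ')', '/', 'b' }
ε ∉ FIRST(X b), so FOLLOW(X) is not added.
PREDICT(X → X b) = { ')', '/', 'b' }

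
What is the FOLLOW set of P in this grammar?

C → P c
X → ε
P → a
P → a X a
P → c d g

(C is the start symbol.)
{ 'c' }

To compute FOLLOW(P), find every occurrence of P on a right-hand side N → α P β: add FIRST(β) \ {ε}, and if β is empty or nullable also add FOLLOW(N). Iterate to a fixed point.

In C → P c: P is followed by c, add FIRST(c) \ {ε} = { 'c' }

Taking the union: FOLLOW(P) = { 'c' }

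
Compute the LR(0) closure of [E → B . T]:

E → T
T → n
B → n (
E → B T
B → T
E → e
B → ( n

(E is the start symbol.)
To compute CLOSURE, for each item [A → α.Bβ] where B is a non-terminal, add [B → .γ] for all productions B → γ; repeat for the newly added items until nothing changes.

Start with: [E → B . T]
  [E → B . T] has the dot before T: add [T → . n]
No further items can be added.

CLOSURE = { [E → B . T], [T → . n] }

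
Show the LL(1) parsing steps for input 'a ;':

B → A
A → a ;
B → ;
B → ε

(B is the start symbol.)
Stack is shown with the top on the left.

Stack  Input  Action
--------------------
B $    a ; $  output B → A
A $    a ; $  output A → a ;
a ; $  a ; $  match 'a'
; $    ; $    match ';'
$      $      accept

The string is accepted.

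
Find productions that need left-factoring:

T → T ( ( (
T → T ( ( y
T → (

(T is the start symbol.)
Left-factoring is needed when two productions for the same non-terminal
share a common prefix on the right-hand side.

Productions for T:
  T → T ( ( (
  T → T ( ( y
  T → (

Found common prefix 'T ( (' in productions for T

Answer: Yes, T has productions with common prefix 'T ( ('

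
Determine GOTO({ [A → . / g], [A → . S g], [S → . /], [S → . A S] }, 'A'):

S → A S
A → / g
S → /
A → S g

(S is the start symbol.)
{ [A → . / g], [A → . S g], [S → . /], [S → . A S], [S → A . S] }

GOTO(I, 'A') = CLOSURE({ [A → αX.β] : [A → α.Xβ] ∈ I, X = 'A' })

Items with dot before 'A', with the dot advanced:
  [S → . A S] → [S → A . S]
Closure of the advanced items:
  [S → A . S] has the dot before S: add [S → . A S], [S → . /]
  [S → . A S] has the dot before A: add [A → . / g], [A → . S g]

GOTO = { [A → . / g], [A → . S g], [S → . /], [S → . A S], [S → A . S] }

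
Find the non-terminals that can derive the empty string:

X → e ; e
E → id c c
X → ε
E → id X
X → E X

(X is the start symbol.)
A non-terminal is nullable if it can derive ε (the empty string): either it has an ε-production, or it has a production whose right-hand side consists entirely of nullable non-terminals.

ε-productions: X → ε
So X is immediately nullable.
No further non-terminal can be added: every production for the remaining non-terminals contains a terminal or a non-nullable non-terminal.
Nullable = { 'X' }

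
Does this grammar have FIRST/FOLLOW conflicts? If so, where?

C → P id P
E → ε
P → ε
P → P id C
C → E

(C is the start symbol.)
A FIRST/FOLLOW conflict occurs when a non-terminal N has a nullable alternative N → β (β ⇒* ε) and another alternative N → α with FIRST(α) ∩ FOLLOW(N) ≠ ∅: on such a lookahead the parser cannot decide between expanding α and letting N vanish via β.

Nullable non-terminals: C, E, P.
FIRST sets used below: FIRST(P) = { 'id', ε }, FIRST(E) = { ε }

C: nullable alternative(s) C → E; FOLLOW(C) = { $, 'id' }
  C → P id P: FIRST \ {ε} = { 'id' } — overlaps FOLLOW(C) on { 'id' }: CONFLICT
  C → E: FIRST \ {ε} = { } — this is the only nullable alternative, skip
E has a nullable alternative but only one production, so nothing to check.

P: nullable alternative(s) P → ε; FOLLOW(P) = { $, 'id' }
  P → ε: FIRST \ {ε} = { } — this is the only nullable alternative, skip
  P → P id C: FIRST \ {ε} = { 'id' } — overlaps FOLLOW(P) on { 'id' }: CONFLICT

So the grammar has 2 FIRST/FOLLOW conflicts (marked CONFLICT above).

Answer: Yes. C → P id P with FOLLOW(C) on { 'id' }; P → P id C with FOLLOW(P) on { 'id' }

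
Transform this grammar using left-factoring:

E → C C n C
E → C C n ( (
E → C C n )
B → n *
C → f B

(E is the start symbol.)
E → C C n E'
E' → C
E' → ( (
E' → )
B → n *
C → f B

Left-factoring transforms A → αβ₁ | αβ₂ into A → αA' and A' → β₁ | β₂
(α is the longest common prefix among the alternatives). Repeat until
no nonterminal has two alternatives with a common prefix.

Round 1: E has alternatives sharing prefix 'C C n'. Introduce E': E → C C n E'
  Add: E' → C
  Add: E' → ( (
  Add: E' → )

No remaining common prefixes — done.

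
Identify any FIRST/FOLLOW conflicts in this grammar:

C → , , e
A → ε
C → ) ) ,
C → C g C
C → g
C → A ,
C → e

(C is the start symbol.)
A FIRST/FOLLOW conflict occurs when a non-terminal N has a nullable alternative N → β (β ⇒* ε) and another alternative N → α with FIRST(α) ∩ FOLLOW(N) ≠ ∅: on such a lookahead the parser cannot decide between expanding α and letting N vanish via β.

Nullable non-terminals: A.
A has a nullable alternative but only one production, so nothing to check.

C has no nullable alternative, so no FIRST/FOLLOW check is needed there.

No FIRST/FOLLOW conflicts found.

Answer: No FIRST/FOLLOW conflicts.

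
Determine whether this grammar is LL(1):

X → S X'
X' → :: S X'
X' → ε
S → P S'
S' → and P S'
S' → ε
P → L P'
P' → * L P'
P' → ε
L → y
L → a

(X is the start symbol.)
Relevant sets:
  FOLLOW(X') = { $ }
  FOLLOW(S') = { $, '::' }
  FOLLOW(P') = { $, '::', 'and' }

For X':
  PREDICT(X' → :: S X') = { '::' }
  PREDICT(X' → ε) = { $ }
For S':
  PREDICT(S' → and P S') = { 'and' }
  PREDICT(S' → ε) = { $, '::' }
For P':
  PREDICT(P' → '*' L P') = { '*' }
  PREDICT(P' → ε) = { $, '::', 'and' }
For L:
  PREDICT(L → y) = { 'y' }
  PREDICT(L → a) = { 'a' }
X, S, P have a single production, so nothing to check there.

All predict sets are disjoint. The grammar IS LL(1).

Answer: Yes, the grammar is LL(1).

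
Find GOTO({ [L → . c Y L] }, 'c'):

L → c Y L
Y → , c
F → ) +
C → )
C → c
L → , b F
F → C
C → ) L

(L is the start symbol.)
GOTO(I, 'c') = CLOSURE({ [A → αX.β] : [A → α.Xβ] ∈ I, X = 'c' })

Items with dot before 'c', with the dot advanced:
  [L → . c Y L] → [L → c . Y L]
Closure of the advanced items:
  [L → c . Y L] has the dot before Y: add [Y → . , c]

GOTO = { [L → c . Y L], [Y → . , c] }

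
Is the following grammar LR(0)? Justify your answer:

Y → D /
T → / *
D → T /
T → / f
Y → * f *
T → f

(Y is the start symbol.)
A grammar is LR(0) if no state in the canonical LR(0) collection has:
  - both a shift item (dot before a terminal) and a complete item (shift-reduce conflict), or
  - two or more complete items (reduce-reduce conflict; the accept item [Y' → Y .] counts as a complete item here).

Augment with Y' → Y and build the canonical LR(0) collection (I0 = CLOSURE({[Y' → . Y]}), then GOTO on every symbol after a dot until no new states appear). It has 13 states:
  I0: { [D → . T /], [T → . / *], [T → . / f], [T → . f], [Y → . * f *], [Y → . D /], [Y' → . Y] }  — shift
  I1: { [Y → * . f *] }  — shift
  I2: { [T → / . *], [T → / . f] }  — shift
  I3: { [Y → D . /] }  — shift
  I4: { [D → T . /] }  — shift
  I5: { [Y' → Y .] }  — accept
  I6: { [T → f .] }  — reduce
  I7: { [D → T / .] }  — reduce
  I8: { [Y → D / .] }  — reduce
  I9: { [T → / * .] }  — reduce
  I10: { [T → / f .] }  — reduce
  I11: { [Y → * f . *] }  — shift
  I12: { [Y → * f * .] }  — reduce

Every state is either a pure shift/goto state or contains exactly one complete item and nothing to shift — no conflicts. The grammar is LR(0).

Answer: Yes, the grammar is LR(0)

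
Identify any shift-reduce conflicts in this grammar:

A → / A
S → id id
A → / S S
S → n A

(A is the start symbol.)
A shift-reduce conflict occurs when an LR(0) state has both:
  - a complete (reduce) item [A → α .] (dot at the end), and
  - a shift item [B → β . c γ] (dot before a terminal).

Augment with A' → A and build the canonical LR(0) collection (I0 = CLOSURE({[A' → . A]}), then GOTO on every symbol after a dot until no new states appear). It has 10 states:
  I0: { [A → . / A], [A → . / S S], [A' → . A] }  — shift
  I1: { [A → . / A], [A → . / S S], [A → / . A], [A → / . S S], [S → . id id], [S → . n A] }  — shift
  I2: { [A' → A .] }  — accept
  I3: { [A → / A .] }  — reduce
  I4: { [A → / S . S], [S → . id id], [S → . n A] }  — shift
  I5: { [S → id . id] }  — shift
  I6: { [A → . / A], [A → . / S S], [S → n . A] }  — shift
  I7: { [S → n A .] }  — reduce
  I8: { [S → id id .] }  — reduce
  I9: { [A → / S S .] }  — reduce

No state contains both a complete item and a shift item.

Answer: No shift-reduce conflicts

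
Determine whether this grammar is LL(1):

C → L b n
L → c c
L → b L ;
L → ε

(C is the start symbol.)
A grammar is LL(1) if for each non-terminal N with multiple productions, the predict sets of those productions are pairwise disjoint, where PREDICT(N → α) = (FIRST(α) \ {ε}) ∪ (FOLLOW(N) if α ⇒* ε).

Relevant sets:
  FOLLOW(L) = { ';', 'b' }

For L:
  PREDICT(L → c c) = { 'c' }
  PREDICT(L → b L ';') = { 'b' }
  PREDICT(L → ε) = { ';', 'b' }
C has a single production, so nothing to check there.

Conflict found: Predict set conflict for L: { 'b' }
The grammar is NOT LL(1).

Answer: No. Predict set conflict for L: { 'b' }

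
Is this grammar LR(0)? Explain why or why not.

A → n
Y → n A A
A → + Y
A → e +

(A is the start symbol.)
Augment with A' → A and build the canonical LR(0) collection (I0 = CLOSURE({[A' → . A]}), then GOTO on every symbol after a dot until no new states appear). It has 10 states:
  I0: { [A → . + Y], [A → . e +], [A → . n], [A' → . A] }  — shift
  I1: { [A → + . Y], [Y → . n A A] }  — shift
  I2: { [A' → A .] }  — accept
  I3: { [A → e . +] }  — shift
  I4: { [A → n .] }  — reduce
  I5: { [A → e + .] }  — reduce
  I6: { [A → + Y .] }  — reduce
  I7: { [A → . + Y], [A → . e +], [A → . n], [Y → n . A A] }  — shift
  I8: { [A → . + Y], [A → . e +], [A → . n], [Y → n A . A] }  — shift
  I9: { [Y → n A A .] }  — reduce

Every state is either a pure shift/goto state or contains exactly one complete item and nothing to shift — no conflicts. The grammar is LR(0).

Answer: Yes, the grammar is LR(0)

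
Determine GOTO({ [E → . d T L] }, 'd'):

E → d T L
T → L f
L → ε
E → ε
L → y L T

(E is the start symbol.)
{ [E → d . T L], [L → . y L T], [L → .], [T → . L f] }

GOTO(I, 'd') = CLOSURE({ [A → αX.β] : [A → α.Xβ] ∈ I, X = 'd' })

Items with dot before 'd', with the dot advanced:
  [E → . d T L] → [E → d . T L]
Closure of the advanced items:
  [E → d . T L] has the dot before T: add [T → . L f]
  [T → . L f] has the dot before L: add [L → .], [L → . y L T]

GOTO = { [E → d . T L], [L → . y L T], [L → .], [T → . L f] }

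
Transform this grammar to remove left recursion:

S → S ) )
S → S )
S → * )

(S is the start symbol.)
S is directly left-recursive. The standard transformation for
  A → A α₁ | ... | A α_m | β₁ | ... | β_n
is
  A  → β₁ A' | ... | β_n A'
  A' → α₁ A' | ... | α_m A' | ε

S → * ) becomes S → * ) S'
S → S ) ) becomes S' → ) ) S'
S → S ) becomes S' → ) S'
Add S' → ε

Resulting grammar:
S → * ) S'
S' → ) ) S'
S' → ) S'
S' → ε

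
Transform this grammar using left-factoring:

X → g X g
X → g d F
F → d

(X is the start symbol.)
Left-factoring transforms A → αβ₁ | αβ₂ into A → αA' and A' → β₁ | β₂
(α is the longest common prefix among the alternatives). Repeat until
no nonterminal has two alternatives with a common prefix.

Round 1: X has alternatives sharing prefix 'g'. Introduce X': X → g X'
  Add: X' → X g
  Add: X' → d F

No remaining common prefixes — done.

Resulting grammar:
X → g X'
X' → X g
X' → d F
F → d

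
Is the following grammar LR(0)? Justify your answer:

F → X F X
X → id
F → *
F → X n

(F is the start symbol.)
Yes, the grammar is LR(0)

A grammar is LR(0) if no state in the canonical LR(0) collection has:
  - both a shift item (dot before a terminal) and a complete item (shift-reduce conflict), or
  - two or more complete items (reduce-reduce conflict; the accept item [F' → F .] counts as a complete item here).

Augment with F' → F and build the canonical LR(0) collection (I0 = CLOSURE({[F' → . F]}), then GOTO on every symbol after a dot until no new states appear). It has 8 states:
  I0: { [F → . *], [F → . X F X], [F → . X n], [F' → . F], [X → . id] }  — shift
  I1: { [F → * .] }  — reduce
  I2: { [F' → F .] }  — accept
  I3: { [F → . *], [F → . X F X], [F → . X n], [F → X . F X], [F → X . n], [X → . id] }  — shift
  I4: { [X → id .] }  — reduce
  I5: { [F → X F . X], [X → . id] }  — shift
  I6: { [F → X n .] }  — reduce
  I7: { [F → X F X .] }  — reduce

Every state is either a pure shift/goto state or contains exactly one complete item and nothing to shift — no conflicts. The grammar is LR(0).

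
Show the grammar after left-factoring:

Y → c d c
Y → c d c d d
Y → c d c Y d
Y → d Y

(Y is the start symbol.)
Y → c d c Y'
Y' → ε
Y' → d d
Y' → Y d
Y → d Y

Left-factoring transforms A → αβ₁ | αβ₂ into A → αA' and A' → β₁ | β₂
(α is the longest common prefix among the alternatives). Repeat until
no nonterminal has two alternatives with a common prefix.

Round 1: Y has alternatives sharing prefix 'c d c'. Introduce Y': Y → c d c Y'
  Add: Y' → ε
  Add: Y' → d d
  Add: Y' → Y d

No remaining common prefixes — done.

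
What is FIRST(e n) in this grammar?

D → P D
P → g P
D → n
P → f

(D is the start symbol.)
To compute FIRST(e n), process the symbols left to right:
Symbol e is a terminal. Add 'e' and stop.
FIRST(e n) = { 'e' }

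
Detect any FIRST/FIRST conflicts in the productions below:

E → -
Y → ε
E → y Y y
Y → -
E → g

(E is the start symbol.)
A FIRST/FIRST conflict occurs when two productions N → α and N → β for the same non-terminal have FIRST(α) ∩ FIRST(β) ≠ ∅ (with ε ∈ FIRST of a nullable right-hand side, so two nullable alternatives also conflict).

Productions for E:
  E → -: FIRST = { '-' }
  E → y Y y: FIRST = { 'y' }
  E → g: FIRST = { 'g' }
Productions for Y:
  Y → ε: FIRST = { ε }
  Y → -: FIRST = { '-' }

All alternatives of each non-terminal have pairwise disjoint FIRST sets.

Answer: No FIRST/FIRST conflicts.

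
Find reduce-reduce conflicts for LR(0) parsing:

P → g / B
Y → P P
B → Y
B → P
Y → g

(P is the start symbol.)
A reduce-reduce conflict occurs when an LR(0) state has two complete items [A → α .] and [B → β .] — both call for a reduction, and with no lookahead the parser cannot choose between them.

Augment with P' → P and build the canonical LR(0) collection (I0 = CLOSURE({[P' → . P]}), then GOTO on every symbol after a dot until no new states appear). It has 9 states:
  I0: { [P → . g / B], [P' → . P] }  — shift
  I1: { [P' → P .] }  — accept
  I2: { [P → g . / B] }  — shift
  I3: { [B → . P], [B → . Y], [P → . g / B], [P → g / . B], [Y → . P P], [Y → . g] }  — shift
  I4: { [P → g / B .] }  — reduce
  I5: { [B → P .], [P → . g / B], [Y → P . P] }  — shift, reduce
  I6: { [B → Y .] }  — reduce
  I7: { [P → g . / B], [Y → g .] }  — shift, reduce
  I8: { [Y → P P .] }  — reduce

No state contains more than one complete item.

Answer: No reduce-reduce conflicts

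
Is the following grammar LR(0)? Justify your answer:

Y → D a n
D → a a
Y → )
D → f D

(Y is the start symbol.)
Yes, the grammar is LR(0)

A grammar is LR(0) if no state in the canonical LR(0) collection has:
  - both a shift item (dot before a terminal) and a complete item (shift-reduce conflict), or
  - two or more complete items (reduce-reduce conflict; the accept item [Y' → Y .] counts as a complete item here).

Augment with Y' → Y and build the canonical LR(0) collection (I0 = CLOSURE({[Y' → . Y]}), then GOTO on every symbol after a dot until no new states appear). It has 10 states:
  I0: { [D → . a a], [D → . f D], [Y → . )], [Y → . D a n], [Y' → . Y] }  — shift
  I1: { [Y → ) .] }  — reduce
  I2: { [Y → D . a n] }  — shift
  I3: { [Y' → Y .] }  — accept
  I4: { [D → a . a] }  — shift
  I5: { [D → . a a], [D → . f D], [D → f . D] }  — shift
  I6: { [D → f D .] }  — reduce
  I7: { [D → a a .] }  — reduce
  I8: { [Y → D a . n] }  — shift
  I9: { [Y → D a n .] }  — reduce

Every state is either a pure shift/goto state or contains exactly one complete item and nothing to shift — no conflicts. The grammar is LR(0).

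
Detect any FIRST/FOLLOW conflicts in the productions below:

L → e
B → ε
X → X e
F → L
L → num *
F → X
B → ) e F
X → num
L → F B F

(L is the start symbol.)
No FIRST/FOLLOW conflicts.

A FIRST/FOLLOW conflict occurs when a non-terminal N has a nullable alternative N → β (β ⇒* ε) and another alternative N → α with FIRST(α) ∩ FOLLOW(N) ≠ ∅: on such a lookahead the parser cannot decide between expanding α and letting N vanish via β.

Nullable non-terminals: B.

B: nullable alternative(s) B → ε; FOLLOW(B) = { 'e', 'num' }
  B → ε: FIRST \ {ε} = { } — this is the only nullable alternative, skip
  B → ) e F: FIRST \ {ε} = { ')' } — disjoint from FOLLOW(B)

F, L, X have no nullable alternative, so no FIRST/FOLLOW check is needed there.

No FIRST/FOLLOW conflicts found.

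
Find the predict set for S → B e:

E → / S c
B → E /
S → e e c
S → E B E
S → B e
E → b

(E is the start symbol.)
PREDICT(S → B e) = (FIRST(RHS) \ {ε}) ∪ (FOLLOW(S) if ε ∈ FIRST(RHS), i.e. RHS ⇒* ε)
FIRST(B) = { '/', 'b' }
FIRST(B e) = { '/', 'b' }
ε ∉ FIRST(B e), so FOLLOW(S) is not added.
PREDICT(S → B e) = { '/', 'b' }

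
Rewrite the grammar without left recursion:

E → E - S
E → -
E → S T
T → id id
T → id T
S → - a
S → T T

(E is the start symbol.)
E is directly left-recursive. The standard transformation for
  A → A α₁ | ... | A α_m | β₁ | ... | β_n
is
  A  → β₁ A' | ... | β_n A'
  A' → α₁ A' | ... | α_m A' | ε

E → - becomes E → - E'
E → S T becomes E → S T E'
E → E - S becomes E' → - S E'
Add E' → ε

Productions for other non-terminals are unchanged:
  T → id id
  T → id T
  S → - a
  S → T T

Resulting grammar:
E → - E'
E → S T E'
E' → - S E'
E' → ε
T → id id
T → id T
S → - a
S → T T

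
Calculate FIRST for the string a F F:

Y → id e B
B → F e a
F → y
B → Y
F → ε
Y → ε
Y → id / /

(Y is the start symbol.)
{ 'a' }

To compute FIRST(a F F), process the symbols left to right:
Symbol a is a terminal. Add 'a' and stop.
FIRST(a F F) = { 'a' }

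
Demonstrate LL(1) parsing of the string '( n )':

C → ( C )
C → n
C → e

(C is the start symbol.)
LL(1) parsing maintains a stack (initially the start symbol over $) and the input. At each step: if the stack top is a terminal, match it against the current input token; if it is a non-terminal N, replace it with the RHS of M[N, lookahead] (the unique production whose predict set contains the lookahead).

Stack is shown with the top on the left.

Stack    Input    Action
------------------------
C $      ( n ) $  output C → ( C )
( C ) $  ( n ) $  match '('
C ) $    n ) $    output C → n
n ) $    n ) $    match 'n'
) $      ) $      match ')'
$        $        accept

The string is accepted.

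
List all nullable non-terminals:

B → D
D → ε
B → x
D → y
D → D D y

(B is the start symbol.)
{ 'B', 'D' }

A non-terminal is nullable if it can derive ε (the empty string): either it has an ε-production, or it has a production whose right-hand side consists entirely of nullable non-terminals.

ε-productions: D → ε
So D is immediately nullable.
B → D: every symbol on the right is nullable, so B is nullable too.
Every non-terminal is now nullable.
Nullable = { 'B', 'D' }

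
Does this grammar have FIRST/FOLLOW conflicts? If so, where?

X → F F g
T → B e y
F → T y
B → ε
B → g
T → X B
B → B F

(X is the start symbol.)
Nullable non-terminals: B.
FIRST sets used below: FIRST(B) = { 'e', 'g', ε }, FIRST(F) = { 'e', 'g' }

B: nullable alternative(s) B → ε; FOLLOW(B) = { 'e', 'g', 'y' }
  B → ε: FIRST \ {ε} = { } — this is the only nullable alternative, skip
  B → g: FIRST \ {ε} = { 'g' } — overlaps FOLLOW(B) on { 'g' }: CONFLICT
  B → B F: FIRST \ {ε} = { 'e', 'g' } — overlaps FOLLOW(B) on { 'e', 'g' }: CONFLICT

F, T, X have no nullable alternative, so no FIRST/FOLLOW check is needed there.

So the grammar has 2 FIRST/FOLLOW conflicts (marked CONFLICT above).

Answer: Yes. B → g with FOLLOW(B) on { 'g' }; B → B F with FOLLOW(B) on { 'e', 'g' }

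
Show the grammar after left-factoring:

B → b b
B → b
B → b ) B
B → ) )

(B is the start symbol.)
Left-factoring transforms A → αβ₁ | αβ₂ into A → αA' and A' → β₁ | β₂
(α is the longest common prefix among the alternatives). Repeat until
no nonterminal has two alternatives with a common prefix.

Round 1: B has alternatives sharing prefix 'b'. Introduce B': B → b B'
  Add: B' → b
  Add: B' → ε
  Add: B' → ) B

No remaining common prefixes — done.

Resulting grammar:
B → b B'
B' → b
B' → ε
B' → ) B
B → ) )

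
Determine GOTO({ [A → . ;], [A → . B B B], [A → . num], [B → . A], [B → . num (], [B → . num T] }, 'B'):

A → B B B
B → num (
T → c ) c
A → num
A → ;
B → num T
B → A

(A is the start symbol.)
GOTO(I, 'B') = CLOSURE({ [A → αX.β] : [A → α.Xβ] ∈ I, X = 'B' })

Items with dot before 'B', with the dot advanced:
  [A → . B B B] → [A → B . B B]
Closure of the advanced items:
  [A → B . B B] has the dot before B: add [B → . num (], [B → . num T], [B → . A]
  [B → . A] has the dot before A: add [A → . B B B], [A → . num], [A → . ;]

GOTO = { [A → . ;], [A → . B B B], [A → . num], [A → B . B B], [B → . A], [B → . num (], [B → . num T] }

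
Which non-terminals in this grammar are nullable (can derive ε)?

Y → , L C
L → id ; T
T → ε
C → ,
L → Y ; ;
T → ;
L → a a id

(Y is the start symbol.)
{ 'T' }

ε-productions: T → ε
So T is immediately nullable.
No further non-terminal can be added: every production for the remaining non-terminals contains a terminal or a non-nullable non-terminal.
Nullable = { 'T' }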